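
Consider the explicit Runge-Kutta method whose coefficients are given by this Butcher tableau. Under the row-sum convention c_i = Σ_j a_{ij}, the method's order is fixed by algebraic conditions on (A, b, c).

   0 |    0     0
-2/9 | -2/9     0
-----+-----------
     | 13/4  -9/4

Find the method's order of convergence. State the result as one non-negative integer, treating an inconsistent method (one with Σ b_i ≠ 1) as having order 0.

b = (13/4, -9/4)
c = (0, -2/9)
Σ b_i: 13/4·1 + (-9/4)·1 = 1 ✓
b·c: (-9/4)·(-2/9) = 1/2 ✓; 2 stages ⇒ order 2.

2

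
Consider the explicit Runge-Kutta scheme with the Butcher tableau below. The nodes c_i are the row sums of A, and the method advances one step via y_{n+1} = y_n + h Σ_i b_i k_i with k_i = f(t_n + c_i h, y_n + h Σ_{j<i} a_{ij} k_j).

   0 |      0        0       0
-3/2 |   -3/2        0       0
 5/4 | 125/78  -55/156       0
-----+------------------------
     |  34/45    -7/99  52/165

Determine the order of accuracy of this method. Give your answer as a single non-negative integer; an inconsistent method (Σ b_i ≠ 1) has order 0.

3

b = (34/45, -7/99, 52/165)
c = (0, -3/2, 5/4)
Ac = (0, 0, 55/104)
Σ b_i: 34/45·1 + (-7/99)·1 + 52/165·1 = 1 ✓
b·c: (-7/99)·(-3/2) + 52/165·5/4 = 1/2 ✓
b·c²: (-7/99)·9/4 + 52/165·25/16 = 1/3 ✓
b·Ac: 52/165·55/104 = 1/6 ✓; 3 stages ⇒ order 3.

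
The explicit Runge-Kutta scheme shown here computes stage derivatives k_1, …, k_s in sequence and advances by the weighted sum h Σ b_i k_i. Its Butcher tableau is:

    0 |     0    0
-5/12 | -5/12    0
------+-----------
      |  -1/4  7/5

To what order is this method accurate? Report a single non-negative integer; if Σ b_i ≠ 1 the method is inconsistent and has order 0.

0

b = (-1/4, 7/5)
c = (0, -5/12)
Σ b_i: (-1/4)·1 + 7/5·1 = 23/20 ≠ 1 ⇒ order 0.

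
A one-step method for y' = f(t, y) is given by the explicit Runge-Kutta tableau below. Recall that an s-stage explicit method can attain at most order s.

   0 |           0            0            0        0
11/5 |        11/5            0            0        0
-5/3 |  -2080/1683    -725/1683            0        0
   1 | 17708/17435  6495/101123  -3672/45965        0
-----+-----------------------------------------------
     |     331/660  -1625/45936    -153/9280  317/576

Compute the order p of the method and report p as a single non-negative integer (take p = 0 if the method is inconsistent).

4

b = (331/660, -1625/45936, -153/9280, 317/576)
c = (0, 11/5, -5/3, 1)
Ac = (0, 0, -145/153, 87/317)
Σ b_i: 331/660·1 + (-1625/45936)·1 + (-153/9280)·1 + 317/576·1 = 1 ✓
b·c: (-1625/45936)·11/5 + (-153/9280)·(-5/3) + 317/576·1 = 1/2 ✓
b·c²: (-1625/45936)·121/25 + (-153/9280)·25/9 + 317/576·1 = 1/3 ✓
b·Ac: (-153/9280)·(-145/153) + 317/576·87/317 = 1/6 ✓
b·c³: (-1625/45936)·1331/125 + (-153/9280)·(-125/27) + 317/576·1 = 1/4 ✓
b·(c∘Ac): (-153/9280)·725/459 + 317/576·87/317 = 1/8 ✓
b·Ac²: (-153/9280)·(-319/153) + 317/576·141/1585 = 1/12 ✓
b·A²c: 317/576·24/317 = 1/24 ✓; 4 stages ⇒ order 4.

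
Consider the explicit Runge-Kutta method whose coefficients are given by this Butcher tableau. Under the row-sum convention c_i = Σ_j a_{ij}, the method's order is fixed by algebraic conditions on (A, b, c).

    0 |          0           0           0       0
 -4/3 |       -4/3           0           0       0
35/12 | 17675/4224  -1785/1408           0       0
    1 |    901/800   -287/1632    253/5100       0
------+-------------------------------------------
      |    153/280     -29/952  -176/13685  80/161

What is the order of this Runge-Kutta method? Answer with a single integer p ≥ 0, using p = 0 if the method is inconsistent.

4

b = (153/280, -29/952, -176/13685, 80/161)
c = (0, -4/3, 35/12, 1)
Ac = (0, 0, 595/352, 91/240)
Σ b_i: 153/280·1 + (-29/952)·1 + (-176/13685)·1 + 80/161·1 = 1 ✓
b·c: (-29/952)·(-4/3) + (-176/13685)·35/12 + 80/161·1 = 1/2 ✓
b·c²: (-29/952)·16/9 + (-176/13685)·1225/144 + 80/161·1 = 1/3 ✓
b·Ac: (-176/13685)·595/352 + 80/161·91/240 = 1/6 ✓
b·c³: (-29/952)·(-64/27) + (-176/13685)·42875/1728 + 80/161·1 = 1/4 ✓
b·(c∘Ac): (-176/13685)·20825/4224 + 80/161·91/240 = 1/8 ✓
b·Ac²: (-176/13685)·(-595/264) + 80/161·7/64 = 1/12 ✓
b·A²c: 80/161·161/1920 = 1/24 ✓; 4 stages ⇒ order 4.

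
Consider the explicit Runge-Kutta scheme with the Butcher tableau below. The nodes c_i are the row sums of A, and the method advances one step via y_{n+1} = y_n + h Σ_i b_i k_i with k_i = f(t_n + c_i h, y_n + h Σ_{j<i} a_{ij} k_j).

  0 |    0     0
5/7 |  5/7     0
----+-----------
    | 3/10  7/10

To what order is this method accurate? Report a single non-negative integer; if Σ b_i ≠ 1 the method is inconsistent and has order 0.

2

b = (3/10, 7/10)
c = (0, 5/7)
Σ b_i: 3/10·1 + 7/10·1 = 1 ✓
b·c: 7/10·5/7 = 1/2 ✓; 2 stages ⇒ order 2.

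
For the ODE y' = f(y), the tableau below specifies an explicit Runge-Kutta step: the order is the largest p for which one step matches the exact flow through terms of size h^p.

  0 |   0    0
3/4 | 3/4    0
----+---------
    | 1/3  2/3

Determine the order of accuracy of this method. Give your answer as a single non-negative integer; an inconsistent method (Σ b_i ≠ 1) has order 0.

b = (1/3, 2/3)
c = (0, 3/4)
Σ b_i: 1/3·1 + 2/3·1 = 1 ✓
b·c: 2/3·3/4 = 1/2 ✓; 2 stages ⇒ order 2.

2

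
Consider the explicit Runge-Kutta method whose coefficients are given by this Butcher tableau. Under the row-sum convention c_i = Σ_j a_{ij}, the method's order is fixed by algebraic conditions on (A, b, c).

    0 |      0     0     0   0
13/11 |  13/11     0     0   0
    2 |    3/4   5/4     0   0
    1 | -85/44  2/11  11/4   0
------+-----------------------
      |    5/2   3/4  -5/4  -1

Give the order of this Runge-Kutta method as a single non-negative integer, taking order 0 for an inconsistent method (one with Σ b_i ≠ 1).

1

b = (5/2, 3/4, -5/4, -1)
c = (0, 13/11, 2, 1)
Ac = (0, 0, 65/44, 1383/242)
Σ b_i: 5/2·1 + 3/4·1 + (-5/4)·1 + (-1)·1 = 1 ✓
b·c: 3/4·13/11 + (-5/4)·2 + (-1)·1 = -115/44 ≠ 1/2 ⇒ order 1.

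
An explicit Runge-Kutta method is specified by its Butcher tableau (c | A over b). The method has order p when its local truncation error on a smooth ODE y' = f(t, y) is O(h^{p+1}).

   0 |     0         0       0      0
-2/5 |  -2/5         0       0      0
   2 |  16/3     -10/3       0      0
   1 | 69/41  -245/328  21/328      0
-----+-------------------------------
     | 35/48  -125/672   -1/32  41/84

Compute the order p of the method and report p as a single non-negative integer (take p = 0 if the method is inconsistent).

b = (35/48, -125/672, -1/32, 41/84)
c = (0, -2/5, 2, 1)
Ac = (0, 0, 4/3, 35/82)
Σ b_i: 35/48·1 + (-125/672)·1 + (-1/32)·1 + 41/84·1 = 1 ✓
b·c: (-125/672)·(-2/5) + (-1/32)·2 + 41/84·1 = 1/2 ✓
b·c²: (-125/672)·4/25 + (-1/32)·4 + 41/84·1 = 1/3 ✓
b·Ac: (-1/32)·4/3 + 41/84·35/82 = 1/6 ✓
b·c³: (-125/672)·(-8/125) + (-1/32)·8 + 41/84·1 = 1/4 ✓
b·(c∘Ac): (-1/32)·8/3 + 41/84·35/82 = 1/8 ✓
b·Ac²: (-1/32)·(-8/15) + 41/84·28/205 = 1/12 ✓
b·A²c: 41/84·7/82 = 1/24 ✓; 4 stages ⇒ order 4.

4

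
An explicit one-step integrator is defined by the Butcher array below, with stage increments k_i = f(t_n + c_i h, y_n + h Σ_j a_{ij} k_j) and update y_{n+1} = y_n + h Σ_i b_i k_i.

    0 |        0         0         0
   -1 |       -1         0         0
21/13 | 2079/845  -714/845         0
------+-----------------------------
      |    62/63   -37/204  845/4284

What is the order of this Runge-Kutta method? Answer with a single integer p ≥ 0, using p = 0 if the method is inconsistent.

b = (62/63, -37/204, 845/4284)
c = (0, -1, 21/13)
Ac = (0, 0, 714/845)
Σ b_i: 62/63·1 + (-37/204)·1 + 845/4284·1 = 1 ✓
b·c: (-37/204)·(-1) + 845/4284·21/13 = 1/2 ✓
b·c²: (-37/204)·1 + 845/4284·441/169 = 1/3 ✓
b·Ac: 845/4284·714/845 = 1/6 ✓; 3 stages ⇒ order 3.

3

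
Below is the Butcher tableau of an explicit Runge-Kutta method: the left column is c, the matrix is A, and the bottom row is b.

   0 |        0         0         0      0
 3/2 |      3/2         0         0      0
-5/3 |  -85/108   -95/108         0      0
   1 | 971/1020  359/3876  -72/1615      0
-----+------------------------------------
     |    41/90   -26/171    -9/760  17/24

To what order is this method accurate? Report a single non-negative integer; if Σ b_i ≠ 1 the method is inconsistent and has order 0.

4

b = (41/90, -26/171, -9/760, 17/24)
c = (0, 3/2, -5/3, 1)
Ac = (0, 0, -95/72, 29/136)
Σ b_i: 41/90·1 + (-26/171)·1 + (-9/760)·1 + 17/24·1 = 1 ✓
b·c: (-26/171)·3/2 + (-9/760)·(-5/3) + 17/24·1 = 1/2 ✓
b·c²: (-26/171)·9/4 + (-9/760)·25/9 + 17/24·1 = 1/3 ✓
b·Ac: (-9/760)·(-95/72) + 17/24·29/136 = 1/6 ✓
b·c³: (-26/171)·27/8 + (-9/760)·(-125/27) + 17/24·1 = 1/4 ✓
b·(c∘Ac): (-9/760)·475/216 + 17/24·29/136 = 1/8 ✓
b·Ac²: (-9/760)·(-95/48) + 17/24·23/272 = 1/12 ✓
b·A²c: 17/24·1/17 = 1/24 ✓; 4 stages ⇒ order 4.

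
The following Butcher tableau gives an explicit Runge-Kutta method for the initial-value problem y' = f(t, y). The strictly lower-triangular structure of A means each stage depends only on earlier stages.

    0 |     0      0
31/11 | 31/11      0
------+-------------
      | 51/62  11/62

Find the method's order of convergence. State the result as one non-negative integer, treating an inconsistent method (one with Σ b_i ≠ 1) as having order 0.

b = (51/62, 11/62)
c = (0, 31/11)
Σ b_i: 51/62·1 + 11/62·1 = 1 ✓
b·c: 11/62·31/11 = 1/2 ✓; 2 stages ⇒ order 2.

2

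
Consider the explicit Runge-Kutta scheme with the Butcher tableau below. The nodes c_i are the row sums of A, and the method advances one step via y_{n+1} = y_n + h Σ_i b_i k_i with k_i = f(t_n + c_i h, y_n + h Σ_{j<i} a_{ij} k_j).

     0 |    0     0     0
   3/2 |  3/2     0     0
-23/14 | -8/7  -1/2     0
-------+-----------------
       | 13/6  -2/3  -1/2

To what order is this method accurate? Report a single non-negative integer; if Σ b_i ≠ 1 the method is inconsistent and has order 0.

b = (13/6, -2/3, -1/2)
c = (0, 3/2, -23/14)
Ac = (0, 0, -3/4)
Σ b_i: 13/6·1 + (-2/3)·1 + (-1/2)·1 = 1 ✓
b·c: (-2/3)·3/2 + (-1/2)·(-23/14) = -5/28 ≠ 1/2 ⇒ order 1.

1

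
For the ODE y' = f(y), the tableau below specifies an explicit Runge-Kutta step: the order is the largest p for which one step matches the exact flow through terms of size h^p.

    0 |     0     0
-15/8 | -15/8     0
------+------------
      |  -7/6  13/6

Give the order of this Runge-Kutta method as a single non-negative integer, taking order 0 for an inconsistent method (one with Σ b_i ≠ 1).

1

b = (-7/6, 13/6)
c = (0, -15/8)
Σ b_i: (-7/6)·1 + 13/6·1 = 1 ✓
b·c: 13/6·(-15/8) = -65/16 ≠ 1/2 ⇒ order 1.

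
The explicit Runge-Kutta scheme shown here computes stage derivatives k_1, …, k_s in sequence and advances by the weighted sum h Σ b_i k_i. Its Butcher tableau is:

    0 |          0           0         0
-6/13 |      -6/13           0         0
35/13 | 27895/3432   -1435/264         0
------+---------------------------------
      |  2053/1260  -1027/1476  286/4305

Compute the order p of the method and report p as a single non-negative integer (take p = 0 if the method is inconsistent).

3

b = (2053/1260, -1027/1476, 286/4305)
c = (0, -6/13, 35/13)
Ac = (0, 0, 1435/572)
Σ b_i: 2053/1260·1 + (-1027/1476)·1 + 286/4305·1 = 1 ✓
b·c: (-1027/1476)·(-6/13) + 286/4305·35/13 = 1/2 ✓
b·c²: (-1027/1476)·36/169 + 286/4305·1225/169 = 1/3 ✓
b·Ac: 286/4305·1435/572 = 1/6 ✓; 3 stages ⇒ order 3.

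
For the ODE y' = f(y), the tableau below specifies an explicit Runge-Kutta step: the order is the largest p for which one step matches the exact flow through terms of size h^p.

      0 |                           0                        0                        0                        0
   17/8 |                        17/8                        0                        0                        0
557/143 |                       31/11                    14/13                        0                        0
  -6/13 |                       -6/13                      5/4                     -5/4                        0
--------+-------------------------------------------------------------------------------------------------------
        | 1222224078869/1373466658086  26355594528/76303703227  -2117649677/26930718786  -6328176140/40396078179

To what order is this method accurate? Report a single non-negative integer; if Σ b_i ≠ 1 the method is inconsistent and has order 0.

3

b = (1222224078869/1373466658086, 26355594528/76303703227, -2117649677/26930718786, -6328176140/40396078179)
c = (0, 17/8, 557/143, -6/13)
Ac = (0, 0, 119/52, -10125/4576)
Σ b_i: 1222224078869/1373466658086·1 + 26355594528/76303703227·1 + (-2117649677/26930718786)·1 + (-6328176140/40396078179)·1 = 1 ✓
b·c: 26355594528/76303703227·17/8 + (-2117649677/26930718786)·557/143 + (-6328176140/40396078179)·(-6/13) = 1/2 ✓
b·c²: 26355594528/76303703227·289/64 + (-2117649677/26930718786)·310249/20449 + (-6328176140/40396078179)·36/169 = 1/3 ✓
b·Ac: (-2117649677/26930718786)·119/52 + (-6328176140/40396078179)·(-10125/4576) = 1/6 ✓
b·c³: 26355594528/76303703227·4913/512 + (-2117649677/26930718786)·172808693/2924207 + (-6328176140/40396078179)·(-216/2197) = -527520087649559/400513649785392 ≠ 1/4 ⇒ order 3.
b·(c∘Ac): (-2117649677/26930718786)·66283/7436 + (-6328176140/40396078179)·30375/29744 = -1205598358387/1400397376872 ≠ 1/8
b·Ac²: (-2117649677/26930718786)·2023/416 + (-6328176140/40396078179)·(-69730875/5234944) = 52506464950211/30808742291184 ≠ 1/12
b·A²c: (-6328176140/40396078179)·(-595/208) = 72408938525/161584312716 ≠ 1/24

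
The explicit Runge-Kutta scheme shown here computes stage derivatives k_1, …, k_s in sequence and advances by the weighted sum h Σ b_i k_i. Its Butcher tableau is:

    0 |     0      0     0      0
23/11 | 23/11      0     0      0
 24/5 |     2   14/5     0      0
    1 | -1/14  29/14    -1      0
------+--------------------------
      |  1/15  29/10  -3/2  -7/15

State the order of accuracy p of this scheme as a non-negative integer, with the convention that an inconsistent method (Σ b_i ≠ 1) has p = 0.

b = (1/15, 29/10, -3/2, -7/15)
c = (0, 23/11, 24/5, 1)
Ac = (0, 0, 322/55, -361/770)
Σ b_i: 1/15·1 + 29/10·1 + (-3/2)·1 + (-7/15)·1 = 1 ✓
b·c: 29/10·23/11 + (-3/2)·24/5 + (-7/15)·1 = -529/330 ≠ 1/2 ⇒ order 1.

1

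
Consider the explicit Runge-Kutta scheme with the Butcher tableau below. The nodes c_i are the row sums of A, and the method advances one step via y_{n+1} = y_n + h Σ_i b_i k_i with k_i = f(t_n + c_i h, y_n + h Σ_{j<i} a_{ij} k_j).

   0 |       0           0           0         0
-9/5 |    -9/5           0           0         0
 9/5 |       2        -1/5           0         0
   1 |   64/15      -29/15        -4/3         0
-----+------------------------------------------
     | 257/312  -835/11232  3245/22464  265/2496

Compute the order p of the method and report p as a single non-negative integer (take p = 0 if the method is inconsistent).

b = (257/312, -835/11232, 3245/22464, 265/2496)
c = (0, -9/5, 9/5, 1)
Ac = (0, 0, 9/25, 27/25)
Σ b_i: 257/312·1 + (-835/11232)·1 + 3245/22464·1 + 265/2496·1 = 1 ✓
b·c: (-835/11232)·(-9/5) + 3245/22464·9/5 + 265/2496·1 = 1/2 ✓
b·c²: (-835/11232)·81/25 + 3245/22464·81/25 + 265/2496·1 = 1/3 ✓
b·Ac: 3245/22464·9/25 + 265/2496·27/25 = 1/6 ✓
b·c³: (-835/11232)·(-729/125) + 3245/22464·729/125 + 265/2496·1 = 10781/7800 ≠ 1/4 ⇒ order 3.
b·(c∘Ac): 3245/22464·81/125 + 265/2496·27/25 = 1083/5200 ≠ 1/8
b·Ac²: 3245/22464·(-81/125) + 265/2496·(-1323/125) = -633/520 ≠ 1/12
b·A²c: 265/2496·(-12/25) = -53/1040 ≠ 1/24

3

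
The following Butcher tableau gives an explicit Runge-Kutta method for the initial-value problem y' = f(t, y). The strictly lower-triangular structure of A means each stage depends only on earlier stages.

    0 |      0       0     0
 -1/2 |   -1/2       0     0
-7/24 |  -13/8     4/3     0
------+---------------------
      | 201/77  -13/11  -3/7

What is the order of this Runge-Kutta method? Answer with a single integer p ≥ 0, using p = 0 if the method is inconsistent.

b = (201/77, -13/11, -3/7)
c = (0, -1/2, -7/24)
Ac = (0, 0, -2/3)
Σ b_i: 201/77·1 + (-13/11)·1 + (-3/7)·1 = 1 ✓
b·c: (-13/11)·(-1/2) + (-3/7)·(-7/24) = 63/88 ≠ 1/2 ⇒ order 1.

1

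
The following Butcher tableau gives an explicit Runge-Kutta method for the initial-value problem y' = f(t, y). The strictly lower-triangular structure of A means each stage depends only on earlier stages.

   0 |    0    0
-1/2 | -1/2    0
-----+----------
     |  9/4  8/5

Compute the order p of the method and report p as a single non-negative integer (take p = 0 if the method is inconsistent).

0

b = (9/4, 8/5)
c = (0, -1/2)
Σ b_i: 9/4·1 + 8/5·1 = 77/20 ≠ 1 ⇒ order 0.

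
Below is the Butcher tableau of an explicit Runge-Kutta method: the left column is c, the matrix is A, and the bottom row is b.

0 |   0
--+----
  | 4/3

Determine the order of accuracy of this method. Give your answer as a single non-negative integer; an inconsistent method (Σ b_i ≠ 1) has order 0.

b = (4/3)
c = (0)
Σ b_i: 4/3·1 = 4/3 ≠ 1 ⇒ order 0.

0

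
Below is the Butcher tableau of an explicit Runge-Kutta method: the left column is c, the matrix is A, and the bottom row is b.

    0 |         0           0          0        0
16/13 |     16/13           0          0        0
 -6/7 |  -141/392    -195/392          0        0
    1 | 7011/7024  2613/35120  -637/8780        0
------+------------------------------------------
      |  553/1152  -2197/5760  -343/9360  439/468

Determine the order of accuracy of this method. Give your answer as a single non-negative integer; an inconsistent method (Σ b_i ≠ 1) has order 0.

4

b = (553/1152, -2197/5760, -343/9360, 439/468)
c = (0, 16/13, -6/7, 1)
Ac = (0, 0, -30/49, 135/878)
Σ b_i: 553/1152·1 + (-2197/5760)·1 + (-343/9360)·1 + 439/468·1 = 1 ✓
b·c: (-2197/5760)·16/13 + (-343/9360)·(-6/7) + 439/468·1 = 1/2 ✓
b·c²: (-2197/5760)·256/169 + (-343/9360)·36/49 + 439/468·1 = 1/3 ✓
b·Ac: (-343/9360)·(-30/49) + 439/468·135/878 = 1/6 ✓
b·c³: (-2197/5760)·4096/2197 + (-343/9360)·(-216/343) + 439/468·1 = 1/4 ✓
b·(c∘Ac): (-343/9360)·180/343 + 439/468·135/878 = 1/8 ✓
b·Ac²: (-343/9360)·(-480/637) + 439/468·339/5707 = 1/12 ✓
b·A²c: 439/468·39/878 = 1/24 ✓; 4 stages ⇒ order 4.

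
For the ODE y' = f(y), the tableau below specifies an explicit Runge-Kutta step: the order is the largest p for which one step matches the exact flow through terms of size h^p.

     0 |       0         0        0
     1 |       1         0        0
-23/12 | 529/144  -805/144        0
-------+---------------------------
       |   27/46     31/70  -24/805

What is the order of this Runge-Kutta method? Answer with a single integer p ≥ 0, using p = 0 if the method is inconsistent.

3

b = (27/46, 31/70, -24/805)
c = (0, 1, -23/12)
Ac = (0, 0, -805/144)
Σ b_i: 27/46·1 + 31/70·1 + (-24/805)·1 = 1 ✓
b·c: 31/70·1 + (-24/805)·(-23/12) = 1/2 ✓
b·c²: 31/70·1 + (-24/805)·529/144 = 1/3 ✓
b·Ac: (-24/805)·(-805/144) = 1/6 ✓; 3 stages ⇒ order 3.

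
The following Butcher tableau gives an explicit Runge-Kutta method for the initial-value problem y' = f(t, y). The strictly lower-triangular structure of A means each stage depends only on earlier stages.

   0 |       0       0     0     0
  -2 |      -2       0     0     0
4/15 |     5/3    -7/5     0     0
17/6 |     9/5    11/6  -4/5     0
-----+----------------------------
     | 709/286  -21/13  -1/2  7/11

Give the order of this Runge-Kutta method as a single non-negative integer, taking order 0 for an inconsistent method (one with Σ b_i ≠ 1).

1

b = (709/286, -21/13, -1/2, 7/11)
c = (0, -2, 4/15, 17/6)
Ac = (0, 0, 14/5, -97/25)
Σ b_i: 709/286·1 + (-21/13)·1 + (-1/2)·1 + 7/11·1 = 1 ✓
b·c: (-21/13)·(-2) + (-1/2)·4/15 + 7/11·17/6 = 21023/4290 ≠ 1/2 ⇒ order 1.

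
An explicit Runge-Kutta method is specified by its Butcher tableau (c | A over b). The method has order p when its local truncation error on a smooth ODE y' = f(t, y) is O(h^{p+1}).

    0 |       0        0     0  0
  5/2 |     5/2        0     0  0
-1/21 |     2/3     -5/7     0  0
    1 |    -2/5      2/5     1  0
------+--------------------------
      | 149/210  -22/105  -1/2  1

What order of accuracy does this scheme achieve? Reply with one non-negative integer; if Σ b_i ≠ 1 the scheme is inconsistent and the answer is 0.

2

b = (149/210, -22/105, -1/2, 1)
c = (0, 5/2, -1/21, 1)
Ac = (0, 0, -25/14, 20/21)
Σ b_i: 149/210·1 + (-22/105)·1 + (-1/2)·1 + 1·1 = 1 ✓
b·c: (-22/105)·5/2 + (-1/2)·(-1/21) + 1·1 = 1/2 ✓
b·c²: (-22/105)·25/4 + (-1/2)·1/441 + 1·1 = -137/441 ≠ 1/3 ⇒ order 2.
b·Ac: (-1/2)·(-25/14) + 1·20/21 = 155/84 ≠ 1/6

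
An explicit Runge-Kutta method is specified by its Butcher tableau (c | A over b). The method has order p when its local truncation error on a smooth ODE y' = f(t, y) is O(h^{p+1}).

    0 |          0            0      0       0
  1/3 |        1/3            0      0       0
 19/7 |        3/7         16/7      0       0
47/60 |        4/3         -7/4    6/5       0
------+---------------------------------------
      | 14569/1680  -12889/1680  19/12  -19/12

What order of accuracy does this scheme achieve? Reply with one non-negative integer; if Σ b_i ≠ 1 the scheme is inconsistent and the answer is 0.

2

b = (14569/1680, -12889/1680, 19/12, -19/12)
c = (0, 1/3, 19/7, 47/60)
Ac = (0, 0, 16/21, 1123/420)
Σ b_i: 14569/1680·1 + (-12889/1680)·1 + 19/12·1 + (-19/12)·1 = 1 ✓
b·c: (-12889/1680)·1/3 + 19/12·19/7 + (-19/12)·47/60 = 1/2 ✓
b·c²: (-12889/1680)·1/9 + 19/12·361/49 + (-19/12)·2209/3600 = 6943787/705600 ≠ 1/3 ⇒ order 2.
b·Ac: 19/12·16/21 + (-19/12)·1123/420 = -15257/5040 ≠ 1/6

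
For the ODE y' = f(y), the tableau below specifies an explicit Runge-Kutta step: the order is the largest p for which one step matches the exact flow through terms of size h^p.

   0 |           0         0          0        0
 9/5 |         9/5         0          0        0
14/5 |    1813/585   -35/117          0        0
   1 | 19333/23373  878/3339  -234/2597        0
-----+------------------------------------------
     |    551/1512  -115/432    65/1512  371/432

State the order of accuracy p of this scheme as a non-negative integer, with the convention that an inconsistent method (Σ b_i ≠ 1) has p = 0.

4

b = (551/1512, -115/432, 65/1512, 371/432)
c = (0, 9/5, 14/5, 1)
Ac = (0, 0, -7/13, 82/371)
Σ b_i: 551/1512·1 + (-115/432)·1 + 65/1512·1 + 371/432·1 = 1 ✓
b·c: (-115/432)·9/5 + 65/1512·14/5 + 371/432·1 = 1/2 ✓
b·c²: (-115/432)·81/25 + 65/1512·196/25 + 371/432·1 = 1/3 ✓
b·Ac: 65/1512·(-7/13) + 371/432·82/371 = 1/6 ✓
b·c³: (-115/432)·729/125 + 65/1512·2744/125 + 371/432·1 = 1/4 ✓
b·(c∘Ac): 65/1512·(-98/65) + 371/432·82/371 = 1/8 ✓
b·Ac²: 65/1512·(-63/65) + 371/432·54/371 = 1/12 ✓
b·A²c: 371/432·18/371 = 1/24 ✓; 4 stages ⇒ order 4.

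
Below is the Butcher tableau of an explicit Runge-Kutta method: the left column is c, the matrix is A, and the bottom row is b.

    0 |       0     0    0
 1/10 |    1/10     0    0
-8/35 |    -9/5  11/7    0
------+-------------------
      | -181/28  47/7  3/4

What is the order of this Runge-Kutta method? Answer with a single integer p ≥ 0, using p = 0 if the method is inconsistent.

b = (-181/28, 47/7, 3/4)
c = (0, 1/10, -8/35)
Ac = (0, 0, 11/70)
Σ b_i: (-181/28)·1 + 47/7·1 + 3/4·1 = 1 ✓
b·c: 47/7·1/10 + 3/4·(-8/35) = 1/2 ✓
b·c²: 47/7·1/100 + 3/4·64/1225 = 521/4900 ≠ 1/3 ⇒ order 2.
b·Ac: 3/4·11/70 = 33/280 ≠ 1/6

2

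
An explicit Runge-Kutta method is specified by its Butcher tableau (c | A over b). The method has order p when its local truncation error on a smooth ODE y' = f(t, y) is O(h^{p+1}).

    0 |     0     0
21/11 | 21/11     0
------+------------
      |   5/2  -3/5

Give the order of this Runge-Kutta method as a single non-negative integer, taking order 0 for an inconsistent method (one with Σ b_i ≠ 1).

0

b = (5/2, -3/5)
c = (0, 21/11)
Σ b_i: 5/2·1 + (-3/5)·1 = 19/10 ≠ 1 ⇒ order 0.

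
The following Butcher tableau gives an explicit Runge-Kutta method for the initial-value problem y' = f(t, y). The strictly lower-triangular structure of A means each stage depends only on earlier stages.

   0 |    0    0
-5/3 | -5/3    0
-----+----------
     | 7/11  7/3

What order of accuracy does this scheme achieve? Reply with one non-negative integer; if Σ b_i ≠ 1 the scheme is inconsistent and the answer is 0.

b = (7/11, 7/3)
c = (0, -5/3)
Σ b_i: 7/11·1 + 7/3·1 = 98/33 ≠ 1 ⇒ order 0.

0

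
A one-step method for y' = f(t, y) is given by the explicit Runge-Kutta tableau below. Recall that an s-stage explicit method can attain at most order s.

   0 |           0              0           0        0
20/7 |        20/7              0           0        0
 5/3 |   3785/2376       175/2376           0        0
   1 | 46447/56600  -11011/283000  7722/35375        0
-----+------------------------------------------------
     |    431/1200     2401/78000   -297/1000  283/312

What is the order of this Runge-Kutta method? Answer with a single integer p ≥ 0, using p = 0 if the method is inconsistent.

b = (431/1200, 2401/78000, -297/1000, 283/312)
c = (0, 20/7, 5/3, 1)
Ac = (0, 0, 125/594, 143/566)
Σ b_i: 431/1200·1 + 2401/78000·1 + (-297/1000)·1 + 283/312·1 = 1 ✓
b·c: 2401/78000·20/7 + (-297/1000)·5/3 + 283/312·1 = 1/2 ✓
b·c²: 2401/78000·400/49 + (-297/1000)·25/9 + 283/312·1 = 1/3 ✓
b·Ac: (-297/1000)·125/594 + 283/312·143/566 = 1/6 ✓
b·c³: 2401/78000·8000/343 + (-297/1000)·125/27 + 283/312·1 = 1/4 ✓
b·(c∘Ac): (-297/1000)·625/1782 + 283/312·143/566 = 1/8 ✓
b·Ac²: (-297/1000)·1250/2079 + 283/312·572/1981 = 1/12 ✓
b·A²c: 283/312·13/283 = 1/24 ✓; 4 stages ⇒ order 4.

4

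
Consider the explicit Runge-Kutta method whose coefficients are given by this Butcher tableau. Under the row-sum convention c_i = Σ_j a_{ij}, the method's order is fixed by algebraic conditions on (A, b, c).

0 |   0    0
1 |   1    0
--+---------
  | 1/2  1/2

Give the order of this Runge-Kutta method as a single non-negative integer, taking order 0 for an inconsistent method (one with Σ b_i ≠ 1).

2

b = (1/2, 1/2)
c = (0, 1)
Σ b_i: 1/2·1 + 1/2·1 = 1 ✓
b·c: 1/2·1 = 1/2 ✓; 2 stages ⇒ order 2.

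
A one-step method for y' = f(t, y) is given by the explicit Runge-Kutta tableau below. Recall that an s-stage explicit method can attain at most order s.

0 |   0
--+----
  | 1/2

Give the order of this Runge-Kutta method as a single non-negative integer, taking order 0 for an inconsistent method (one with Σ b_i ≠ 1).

b = (1/2)
c = (0)
Σ b_i: 1/2·1 = 1/2 ≠ 1 ⇒ order 0.

0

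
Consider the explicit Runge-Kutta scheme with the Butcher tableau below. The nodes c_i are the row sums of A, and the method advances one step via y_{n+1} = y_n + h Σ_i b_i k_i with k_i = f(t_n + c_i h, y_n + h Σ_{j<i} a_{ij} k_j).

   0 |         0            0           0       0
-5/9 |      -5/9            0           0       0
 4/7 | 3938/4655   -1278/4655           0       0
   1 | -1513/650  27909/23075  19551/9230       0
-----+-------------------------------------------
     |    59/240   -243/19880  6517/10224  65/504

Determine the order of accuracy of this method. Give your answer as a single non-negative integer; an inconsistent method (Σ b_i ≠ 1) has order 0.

b = (59/240, -243/19880, 6517/10224, 65/504)
c = (0, -5/9, 4/7, 1)
Ac = (0, 0, 142/931, 7/13)
Σ b_i: 59/240·1 + (-243/19880)·1 + 6517/10224·1 + 65/504·1 = 1 ✓
b·c: (-243/19880)·(-5/9) + 6517/10224·4/7 + 65/504·1 = 1/2 ✓
b·c²: (-243/19880)·25/81 + 6517/10224·16/49 + 65/504·1 = 1/3 ✓
b·Ac: 6517/10224·142/931 + 65/504·7/13 = 1/6 ✓
b·c³: (-243/19880)·(-125/729) + 6517/10224·64/343 + 65/504·1 = 1/4 ✓
b·(c∘Ac): 6517/10224·568/6517 + 65/504·7/13 = 1/8 ✓
b·Ac²: 6517/10224·(-710/8379) + 65/504·623/585 = 1/12 ✓
b·A²c: 65/504·21/65 = 1/24 ✓; 4 stages ⇒ order 4.

4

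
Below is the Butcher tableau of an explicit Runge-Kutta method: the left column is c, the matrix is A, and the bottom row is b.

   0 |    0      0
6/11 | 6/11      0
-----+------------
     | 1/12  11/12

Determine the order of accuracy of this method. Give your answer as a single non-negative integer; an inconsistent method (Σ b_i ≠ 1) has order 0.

b = (1/12, 11/12)
c = (0, 6/11)
Σ b_i: 1/12·1 + 11/12·1 = 1 ✓
b·c: 11/12·6/11 = 1/2 ✓; 2 stages ⇒ order 2.

2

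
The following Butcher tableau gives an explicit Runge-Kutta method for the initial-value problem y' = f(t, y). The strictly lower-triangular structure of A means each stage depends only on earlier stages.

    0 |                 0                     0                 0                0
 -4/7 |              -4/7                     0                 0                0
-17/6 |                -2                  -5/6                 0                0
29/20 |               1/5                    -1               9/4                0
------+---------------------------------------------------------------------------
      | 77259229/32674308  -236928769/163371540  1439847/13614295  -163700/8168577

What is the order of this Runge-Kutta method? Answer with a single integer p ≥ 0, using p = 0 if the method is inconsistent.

3

b = (77259229/32674308, -236928769/163371540, 1439847/13614295, -163700/8168577)
c = (0, -4/7, -17/6, 29/20)
Ac = (0, 0, 10/21, -325/56)
Σ b_i: 77259229/32674308·1 + (-236928769/163371540)·1 + 1439847/13614295·1 + (-163700/8168577)·1 = 1 ✓
b·c: (-236928769/163371540)·(-4/7) + 1439847/13614295·(-17/6) + (-163700/8168577)·29/20 = 1/2 ✓
b·c²: (-236928769/163371540)·16/49 + 1439847/13614295·289/36 + (-163700/8168577)·841/400 = 1/3 ✓
b·Ac: 1439847/13614295·10/21 + (-163700/8168577)·(-325/56) = 1/6 ✓
b·c³: (-236928769/163371540)·(-64/343) + 1439847/13614295·(-4913/216) + (-163700/8168577)·24389/8000 = -10045592321/4574403120 ≠ 1/4 ⇒ order 3.
b·(c∘Ac): 1439847/13614295·(-85/63) + (-163700/8168577)·(-1885/224) = 11870561/457440312 ≠ 1/8
b·Ac²: 1439847/13614295·(-40/147) + (-163700/8168577)·13905/784 = -4184607/10891436 ≠ 1/12
b·A²c: (-163700/8168577)·15/14 = -409250/19060013 ≠ 1/24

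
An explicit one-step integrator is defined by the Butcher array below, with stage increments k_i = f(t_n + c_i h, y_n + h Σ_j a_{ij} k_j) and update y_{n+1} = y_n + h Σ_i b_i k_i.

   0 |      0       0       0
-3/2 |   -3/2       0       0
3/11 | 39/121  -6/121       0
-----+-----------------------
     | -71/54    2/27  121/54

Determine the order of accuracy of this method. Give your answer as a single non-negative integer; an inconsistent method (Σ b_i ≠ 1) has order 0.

b = (-71/54, 2/27, 121/54)
c = (0, -3/2, 3/11)
Ac = (0, 0, 9/121)
Σ b_i: (-71/54)·1 + 2/27·1 + 121/54·1 = 1 ✓
b·c: 2/27·(-3/2) + 121/54·3/11 = 1/2 ✓
b·c²: 2/27·9/4 + 121/54·9/121 = 1/3 ✓
b·Ac: 121/54·9/121 = 1/6 ✓; 3 stages ⇒ order 3.

3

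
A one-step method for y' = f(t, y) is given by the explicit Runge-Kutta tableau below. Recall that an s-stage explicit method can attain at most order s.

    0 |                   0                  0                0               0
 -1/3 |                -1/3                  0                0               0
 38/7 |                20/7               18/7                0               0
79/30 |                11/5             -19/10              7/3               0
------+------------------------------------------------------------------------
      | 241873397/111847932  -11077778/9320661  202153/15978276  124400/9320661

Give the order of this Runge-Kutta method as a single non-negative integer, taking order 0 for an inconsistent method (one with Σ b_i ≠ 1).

b = (241873397/111847932, -11077778/9320661, 202153/15978276, 124400/9320661)
c = (0, -1/3, 38/7, 79/30)
Ac = (0, 0, -6/7, 133/10)
Σ b_i: 241873397/111847932·1 + (-11077778/9320661)·1 + 202153/15978276·1 + 124400/9320661·1 = 1 ✓
b·c: (-11077778/9320661)·(-1/3) + 202153/15978276·38/7 + 124400/9320661·79/30 = 1/2 ✓
b·c²: (-11077778/9320661)·1/9 + 202153/15978276·1444/49 + 124400/9320661·6241/900 = 1/3 ✓
b·Ac: 202153/15978276·(-6/7) + 124400/9320661·133/10 = 1/6 ✓
b·c³: (-11077778/9320661)·(-1/27) + 202153/15978276·54872/343 + 124400/9320661·493039/27000 = 20361709526/8808024645 ≠ 1/4 ⇒ order 3.
b·(c∘Ac): 202153/15978276·(-228/49) + 124400/9320661·10507/300 = 11424605/27961983 ≠ 1/8
b·Ac²: 202153/15978276·2/7 + 124400/9320661·43187/630 = 1078737773/1174403286 ≠ 1/12
b·A²c: 124400/9320661·(-2) = -248800/9320661 ≠ 1/24

3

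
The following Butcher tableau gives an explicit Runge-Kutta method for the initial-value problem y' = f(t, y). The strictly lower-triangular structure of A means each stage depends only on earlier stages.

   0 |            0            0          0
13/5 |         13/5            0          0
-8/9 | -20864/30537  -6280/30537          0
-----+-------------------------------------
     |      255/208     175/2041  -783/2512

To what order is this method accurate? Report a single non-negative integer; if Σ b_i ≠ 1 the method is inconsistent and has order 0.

b = (255/208, 175/2041, -783/2512)
c = (0, 13/5, -8/9)
Ac = (0, 0, -1256/2349)
Σ b_i: 255/208·1 + 175/2041·1 + (-783/2512)·1 = 1 ✓
b·c: 175/2041·13/5 + (-783/2512)·(-8/9) = 1/2 ✓
b·c²: 175/2041·169/25 + (-783/2512)·64/81 = 1/3 ✓
b·Ac: (-783/2512)·(-1256/2349) = 1/6 ✓; 3 stages ⇒ order 3.

3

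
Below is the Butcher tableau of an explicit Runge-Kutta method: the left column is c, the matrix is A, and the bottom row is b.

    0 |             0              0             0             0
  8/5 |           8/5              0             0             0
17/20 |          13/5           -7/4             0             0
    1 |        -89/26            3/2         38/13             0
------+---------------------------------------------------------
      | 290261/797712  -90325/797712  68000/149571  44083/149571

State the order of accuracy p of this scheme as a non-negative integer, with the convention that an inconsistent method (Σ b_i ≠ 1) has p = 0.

3

b = (290261/797712, -90325/797712, 68000/149571, 44083/149571)
c = (0, 8/5, 17/20, 1)
Ac = (0, 0, -14/5, 127/26)
Σ b_i: 290261/797712·1 + (-90325/797712)·1 + 68000/149571·1 + 44083/149571·1 = 1 ✓
b·c: (-90325/797712)·8/5 + 68000/149571·17/20 + 44083/149571·1 = 1/2 ✓
b·c²: (-90325/797712)·64/25 + 68000/149571·289/400 + 44083/149571·1 = 1/3 ✓
b·Ac: 68000/149571·(-14/5) + 44083/149571·127/26 = 1/6 ✓
b·c³: (-90325/797712)·512/125 + 68000/149571·4913/8000 + 44083/149571·1 = 54913/498570 ≠ 1/4 ⇒ order 3.
b·(c∘Ac): 68000/149571·(-119/50) + 44083/149571·127/26 = 35659/99714 ≠ 1/8
b·Ac²: 68000/149571·(-112/25) + 44083/149571·619/104 = -112697/398856 ≠ 1/12
b·A²c: 44083/149571·(-532/65) = -1804012/747855 ≠ 1/24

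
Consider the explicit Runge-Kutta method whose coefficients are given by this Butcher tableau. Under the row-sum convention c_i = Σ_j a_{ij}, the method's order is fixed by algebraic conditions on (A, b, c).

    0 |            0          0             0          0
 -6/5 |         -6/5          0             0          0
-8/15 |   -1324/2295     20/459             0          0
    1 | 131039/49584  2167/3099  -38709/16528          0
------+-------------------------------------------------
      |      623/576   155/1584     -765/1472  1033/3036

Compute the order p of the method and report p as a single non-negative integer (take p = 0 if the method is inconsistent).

b = (623/576, 155/1584, -765/1472, 1033/3036)
c = (0, -6/5, -8/15, 1)
Ac = (0, 0, -8/153, 847/2066)
Σ b_i: 623/576·1 + 155/1584·1 + (-765/1472)·1 + 1033/3036·1 = 1 ✓
b·c: 155/1584·(-6/5) + (-765/1472)·(-8/15) + 1033/3036·1 = 1/2 ✓
b·c²: 155/1584·36/25 + (-765/1472)·64/225 + 1033/3036·1 = 1/3 ✓
b·Ac: (-765/1472)·(-8/153) + 1033/3036·847/2066 = 1/6 ✓
b·c³: 155/1584·(-216/125) + (-765/1472)·(-512/3375) + 1033/3036·1 = 1/4 ✓
b·(c∘Ac): (-765/1472)·64/2295 + 1033/3036·847/2066 = 1/8 ✓
b·Ac²: (-765/1472)·16/255 + 1033/3036·352/1033 = 1/12 ✓
b·A²c: 1033/3036·253/2066 = 1/24 ✓; 4 stages ⇒ order 4.

4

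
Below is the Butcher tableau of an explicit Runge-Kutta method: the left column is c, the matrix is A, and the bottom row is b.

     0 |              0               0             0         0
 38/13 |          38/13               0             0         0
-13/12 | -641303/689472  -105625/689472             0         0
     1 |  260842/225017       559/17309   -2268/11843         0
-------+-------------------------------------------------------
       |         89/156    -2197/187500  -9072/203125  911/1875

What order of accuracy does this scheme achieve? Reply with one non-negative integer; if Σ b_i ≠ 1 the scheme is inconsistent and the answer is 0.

4

b = (89/156, -2197/187500, -9072/203125, 911/1875)
c = (0, 38/13, -13/12, 1)
Ac = (0, 0, -8125/18144, 275/911)
Σ b_i: 89/156·1 + (-2197/187500)·1 + (-9072/203125)·1 + 911/1875·1 = 1 ✓
b·c: (-2197/187500)·38/13 + (-9072/203125)·(-13/12) + 911/1875·1 = 1/2 ✓
b·c²: (-2197/187500)·1444/169 + (-9072/203125)·169/144 + 911/1875·1 = 1/3 ✓
b·Ac: (-9072/203125)·(-8125/18144) + 911/1875·275/911 = 1/6 ✓
b·c³: (-2197/187500)·54872/2197 + (-9072/203125)·(-2197/1728) + 911/1875·1 = 1/4 ✓
b·(c∘Ac): (-9072/203125)·105625/217728 + 911/1875·275/911 = 1/8 ✓
b·Ac²: (-9072/203125)·(-11875/9072) + 911/1875·2425/47372 = 1/12 ✓
b·A²c: 911/1875·625/7288 = 1/24 ✓; 4 stages ⇒ order 4.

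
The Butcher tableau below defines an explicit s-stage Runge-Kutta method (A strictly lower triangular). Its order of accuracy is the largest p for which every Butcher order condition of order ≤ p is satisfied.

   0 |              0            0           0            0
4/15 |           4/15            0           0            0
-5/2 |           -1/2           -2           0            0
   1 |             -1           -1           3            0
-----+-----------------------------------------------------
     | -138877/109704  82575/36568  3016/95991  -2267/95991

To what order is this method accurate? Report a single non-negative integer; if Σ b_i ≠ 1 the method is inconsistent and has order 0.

3

b = (-138877/109704, 82575/36568, 3016/95991, -2267/95991)
c = (0, 4/15, -5/2, 1)
Ac = (0, 0, -8/15, -233/30)
Σ b_i: (-138877/109704)·1 + 82575/36568·1 + 3016/95991·1 + (-2267/95991)·1 = 1 ✓
b·c: 82575/36568·4/15 + 3016/95991·(-5/2) + (-2267/95991)·1 = 1/2 ✓
b·c²: 82575/36568·16/225 + 3016/95991·25/4 + (-2267/95991)·1 = 1/3 ✓
b·Ac: 3016/95991·(-8/15) + (-2267/95991)·(-233/30) = 1/6 ✓
b·c³: 82575/36568·64/3375 + 3016/95991·(-125/8) + (-2267/95991)·1 = -32344/68565 ≠ 1/4 ⇒ order 3.
b·(c∘Ac): 3016/95991·4/3 + (-2267/95991)·(-233/30) = 92693/411390 ≠ 1/8
b·Ac²: 3016/95991·(-32/225) + (-2267/95991)·16811/900 = -2566439/5759460 ≠ 1/12
b·A²c: (-2267/95991)·(-8/5) = 18136/479955 ≠ 1/24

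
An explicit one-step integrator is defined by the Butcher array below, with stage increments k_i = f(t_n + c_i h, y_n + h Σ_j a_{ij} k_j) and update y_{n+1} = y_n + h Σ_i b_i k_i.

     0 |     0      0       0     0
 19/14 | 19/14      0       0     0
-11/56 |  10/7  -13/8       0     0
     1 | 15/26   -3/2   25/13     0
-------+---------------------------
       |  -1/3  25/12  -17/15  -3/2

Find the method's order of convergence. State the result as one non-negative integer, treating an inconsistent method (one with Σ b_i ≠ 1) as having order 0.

0

b = (-1/3, 25/12, -17/15, -3/2)
c = (0, 19/14, -11/56, 1)
Ac = (0, 0, -247/112, -251/104)
Σ b_i: (-1/3)·1 + 25/12·1 + (-17/15)·1 + (-3/2)·1 = -53/60 ≠ 1 ⇒ order 0.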